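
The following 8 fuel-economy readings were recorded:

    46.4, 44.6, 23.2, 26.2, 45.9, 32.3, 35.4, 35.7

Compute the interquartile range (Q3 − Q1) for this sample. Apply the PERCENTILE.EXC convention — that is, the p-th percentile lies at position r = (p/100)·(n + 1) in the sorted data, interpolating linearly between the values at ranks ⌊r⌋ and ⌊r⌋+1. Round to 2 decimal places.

17.85

Sorted: 23.2, 26.2, 32.3, 35.4, 35.7, 44.6, 45.9, 46.4.
n = 8.
P25: r = 2.25; ranks 2–3 are 26.2, 32.3; interpolating gives 27.725.
P75: r = 6.75; ranks 6–7 are 44.6, 45.9; interpolating gives 45.575.
Difference: 45.575 − 27.725 = 17.85.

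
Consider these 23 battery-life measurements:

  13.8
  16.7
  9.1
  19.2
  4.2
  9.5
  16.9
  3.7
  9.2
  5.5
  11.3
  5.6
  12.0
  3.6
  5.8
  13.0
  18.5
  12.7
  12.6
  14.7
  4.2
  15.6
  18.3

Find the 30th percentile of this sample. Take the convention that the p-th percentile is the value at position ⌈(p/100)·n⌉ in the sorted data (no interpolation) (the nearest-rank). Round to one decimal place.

5.8

Sorted: 3.6, 3.7, 4.2, 4.2, 5.5, 5.6, 5.8, 9.1, 9.2, 9.5, 11.3, 12.0, 12.6, 12.7, 13.0, 13.8, 14.7, 15.6, 16.7, 16.9, 18.3, 18.5, 19.2.
n = 23.
Position = ⌈30/100 · 23⌉ = ⌈6.9⌉ = 7.
The value at rank 7 is 5.8.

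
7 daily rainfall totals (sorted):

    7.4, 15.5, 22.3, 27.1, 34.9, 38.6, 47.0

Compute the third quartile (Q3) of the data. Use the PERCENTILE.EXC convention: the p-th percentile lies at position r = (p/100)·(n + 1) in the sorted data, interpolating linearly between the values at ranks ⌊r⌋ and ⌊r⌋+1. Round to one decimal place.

n = 7.
r = (75/100)·(7 + 1) = 6.
r is an integer, so P75 is the value at rank 6: 38.6.

38.6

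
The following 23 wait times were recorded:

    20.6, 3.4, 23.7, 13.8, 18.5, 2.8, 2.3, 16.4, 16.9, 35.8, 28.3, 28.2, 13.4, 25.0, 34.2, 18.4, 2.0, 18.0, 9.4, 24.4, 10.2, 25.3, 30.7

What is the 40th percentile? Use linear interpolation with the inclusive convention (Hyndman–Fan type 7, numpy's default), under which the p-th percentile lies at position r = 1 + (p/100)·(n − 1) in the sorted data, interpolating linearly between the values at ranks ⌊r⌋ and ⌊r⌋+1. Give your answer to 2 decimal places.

16.80

Sorted: 2.0, 2.3, 2.8, 3.4, 9.4, 10.2, 13.4, 13.8, 16.4, 16.9, 18.0, 18.4, 18.5, 20.6, 23.7, 24.4, 25.0, 25.3, 28.2, 28.3, 30.7, 34.2, 35.8.
n = 23.
r = 1 + (40/100)·(23 − 1) = 1 + 8.8 = 9.8.
Rank 9 is 16.4 and rank 10 is 16.9.
Interpolate: 16.4 + 0.8·(16.9 − 16.4) = 16.4 + 0.8·0.5 = 16.8.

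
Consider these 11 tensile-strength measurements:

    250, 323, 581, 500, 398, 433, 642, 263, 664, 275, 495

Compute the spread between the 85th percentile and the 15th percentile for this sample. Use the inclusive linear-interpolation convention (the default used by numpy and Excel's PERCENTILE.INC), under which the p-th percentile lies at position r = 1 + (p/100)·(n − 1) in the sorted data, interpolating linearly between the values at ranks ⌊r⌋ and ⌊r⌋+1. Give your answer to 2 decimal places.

342.50

Sorted: 250, 263, 275, 323, 398, 433, 495, 500, 581, 642, 664.
n = 11.
P15: r = 2.5; ranks 2–3 are 263, 275; interpolating gives 269.
P85: r = 9.5; ranks 9–10 are 581, 642; interpolating gives 611.5.
Difference: 611.5 − 269 = 342.5.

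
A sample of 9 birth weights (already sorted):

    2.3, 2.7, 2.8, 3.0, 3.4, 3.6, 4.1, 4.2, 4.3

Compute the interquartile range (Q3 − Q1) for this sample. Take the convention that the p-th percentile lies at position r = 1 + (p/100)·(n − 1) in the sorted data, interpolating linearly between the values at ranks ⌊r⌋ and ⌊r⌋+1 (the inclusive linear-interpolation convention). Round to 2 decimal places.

n = 9.
P25: r = 3 (integer) → 2.8.
P75: r = 7 (integer) → 4.1.
Difference: 4.1 − 2.8 = 1.3.

1.30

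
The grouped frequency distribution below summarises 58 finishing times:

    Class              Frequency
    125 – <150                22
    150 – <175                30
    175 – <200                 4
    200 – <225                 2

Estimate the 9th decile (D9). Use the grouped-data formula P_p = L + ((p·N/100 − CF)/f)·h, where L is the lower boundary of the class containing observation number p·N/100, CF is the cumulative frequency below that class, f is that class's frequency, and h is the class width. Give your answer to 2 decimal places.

176.25

N = 58; target position k = 90/100 · 58 = 52.2.
Cumulative frequencies: 22, 52, 56, 58.
Observation 52.2 falls in the class 175 – <200.
L = 175, CF = 52, f = 4, h = 25.
P90 = 175 + ((52.2 − 52)/4)·25 = 175 + 1.25 = 176.25.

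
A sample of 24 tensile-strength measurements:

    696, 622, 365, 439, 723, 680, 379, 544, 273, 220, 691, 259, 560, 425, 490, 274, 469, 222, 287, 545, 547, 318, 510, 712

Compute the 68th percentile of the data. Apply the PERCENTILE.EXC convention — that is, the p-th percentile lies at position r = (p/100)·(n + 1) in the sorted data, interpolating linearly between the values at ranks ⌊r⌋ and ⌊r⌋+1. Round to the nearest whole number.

547

Sorted: 220, 222, 259, 273, 274, 287, 318, 365, 379, 425, 439, 469, 490, 510, 544, 545, 547, 560, 622, 680, 691, 696, 712, 723.
n = 24.
r = (68/100)·(24 + 1) = 17.
r is an integer, so P68 is the value at rank 17: 547.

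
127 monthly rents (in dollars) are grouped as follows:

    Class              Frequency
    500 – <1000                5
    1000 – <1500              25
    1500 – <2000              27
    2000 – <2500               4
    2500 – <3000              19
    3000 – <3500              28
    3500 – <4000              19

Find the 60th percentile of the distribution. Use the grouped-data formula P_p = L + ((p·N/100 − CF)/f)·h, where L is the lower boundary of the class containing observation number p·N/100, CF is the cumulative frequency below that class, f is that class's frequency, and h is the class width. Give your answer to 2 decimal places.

N = 127; target position k = 60/100 · 127 = 76.2.
Cumulative frequencies: 5, 30, 57, 61, 80, 108, 127.
Observation 76.2 falls in the class 2500 – <3000.
L = 2500, CF = 61, f = 19, h = 500.
P60 = 2500 + ((76.2 − 61)/19)·500 = 2500 + 400 = 2900.

2900.00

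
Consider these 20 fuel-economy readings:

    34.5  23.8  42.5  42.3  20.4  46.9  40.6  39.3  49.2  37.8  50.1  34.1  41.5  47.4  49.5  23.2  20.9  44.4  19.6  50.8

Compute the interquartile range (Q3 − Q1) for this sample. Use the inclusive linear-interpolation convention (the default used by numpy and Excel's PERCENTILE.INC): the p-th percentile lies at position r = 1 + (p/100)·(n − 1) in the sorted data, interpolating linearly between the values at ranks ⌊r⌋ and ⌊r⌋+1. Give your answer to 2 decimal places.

Sorted: 19.6, 20.4, 20.9, 23.2, 23.8, 34.1, 34.5, 37.8, 39.3, 40.6, 41.5, 42.3, 42.5, 44.4, 46.9, 47.4, 49.2, 49.5, 50.1, 50.8.
n = 20.
P25: r = 5.75; ranks 5–6 are 23.8, 34.1; interpolating gives 31.525.
P75: r = 15.25; ranks 15–16 are 46.9, 47.4; interpolating gives 47.025.
Difference: 47.025 − 31.525 = 15.5.

15.50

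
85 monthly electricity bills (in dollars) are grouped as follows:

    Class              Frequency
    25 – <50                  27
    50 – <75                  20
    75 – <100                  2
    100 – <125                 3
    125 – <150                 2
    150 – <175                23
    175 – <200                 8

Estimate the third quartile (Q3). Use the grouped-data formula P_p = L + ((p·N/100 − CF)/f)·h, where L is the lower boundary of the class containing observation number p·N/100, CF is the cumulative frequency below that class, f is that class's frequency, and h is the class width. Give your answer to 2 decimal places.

160.60

N = 85; target position k = 75/100 · 85 = 63.75.
Cumulative frequencies: 27, 47, 49, 52, 54, 77, 85.
Observation 63.75 falls in the class 150 – <175.
L = 150, CF = 54, f = 23, h = 25.
P75 = 150 + ((63.75 − 54)/23)·25 = 150 + 10.5978 = 160.598.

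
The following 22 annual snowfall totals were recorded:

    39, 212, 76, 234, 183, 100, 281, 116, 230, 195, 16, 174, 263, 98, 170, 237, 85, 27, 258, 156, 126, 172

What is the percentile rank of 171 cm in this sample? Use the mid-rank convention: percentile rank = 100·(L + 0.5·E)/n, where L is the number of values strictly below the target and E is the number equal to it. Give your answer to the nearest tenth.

Sorted: 16, 27, 39, 76, 85, 98, 100, 116, 126, 156, 170, 172, 174, 183, 195, 212, 230, 234, 237, 258, 263, 281.
Count below 171: L = 11; count equal: E = 0; n = 22.
Percentile rank = 100·(11 + 0.5·0)/22 = 100·11/22 = 50.

50.0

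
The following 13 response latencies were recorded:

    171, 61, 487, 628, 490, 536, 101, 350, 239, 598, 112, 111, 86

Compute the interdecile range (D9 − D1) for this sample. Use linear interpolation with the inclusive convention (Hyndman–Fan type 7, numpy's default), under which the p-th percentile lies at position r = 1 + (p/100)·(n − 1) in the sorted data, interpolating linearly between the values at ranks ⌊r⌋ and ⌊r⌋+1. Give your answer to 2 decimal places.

496.60

Sorted: 61, 86, 101, 111, 112, 171, 239, 350, 487, 490, 536, 598, 628.
n = 13.
P10: r = 2.2; ranks 2–3 are 86, 101; interpolating gives 89.
P90: r = 11.8; ranks 11–12 are 536, 598; interpolating gives 585.6.
Difference: 585.6 − 89 = 496.6.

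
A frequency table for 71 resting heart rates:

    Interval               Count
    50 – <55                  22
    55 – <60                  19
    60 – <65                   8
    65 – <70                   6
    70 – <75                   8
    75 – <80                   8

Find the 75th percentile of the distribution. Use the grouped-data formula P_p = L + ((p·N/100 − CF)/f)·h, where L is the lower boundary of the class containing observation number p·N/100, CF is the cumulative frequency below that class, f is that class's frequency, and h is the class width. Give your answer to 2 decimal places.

N = 71; target position k = 75/100 · 71 = 53.25.
Cumulative frequencies: 22, 41, 49, 55, 63, 71.
Observation 53.25 falls in the class 65 – <70.
L = 65, CF = 49, f = 6, h = 5.
P75 = 65 + ((53.25 − 49)/6)·5 = 65 + 3.54167 = 68.5417.

68.54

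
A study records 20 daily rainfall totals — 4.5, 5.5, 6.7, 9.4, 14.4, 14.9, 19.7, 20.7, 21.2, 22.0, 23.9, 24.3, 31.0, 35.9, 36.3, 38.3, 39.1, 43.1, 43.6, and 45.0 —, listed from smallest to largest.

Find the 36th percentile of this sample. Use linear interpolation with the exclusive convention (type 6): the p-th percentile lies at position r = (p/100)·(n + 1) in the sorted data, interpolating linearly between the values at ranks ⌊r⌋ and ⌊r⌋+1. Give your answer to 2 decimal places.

n = 20.
r = (36/100)·(20 + 1) = 7.56.
Rank 7 is 19.7 and rank 8 is 20.7.
Interpolate: 19.7 + 0.56·(20.7 − 19.7) = 19.7 + 0.56·1 = 20.26.

20.26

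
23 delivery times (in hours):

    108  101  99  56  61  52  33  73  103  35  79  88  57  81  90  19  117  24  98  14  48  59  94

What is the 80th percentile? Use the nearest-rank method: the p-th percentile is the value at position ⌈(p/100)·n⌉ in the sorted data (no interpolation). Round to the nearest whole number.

Sorted: 14, 19, 24, 33, 35, 48, 52, 56, 57, 59, 61, 73, 79, 81, 88, 90, 94, 98, 99, 101, 103, 108, 117.
n = 23.
Position = ⌈80/100 · 23⌉ = ⌈18.4⌉ = 19.
The value at rank 19 is 99.

99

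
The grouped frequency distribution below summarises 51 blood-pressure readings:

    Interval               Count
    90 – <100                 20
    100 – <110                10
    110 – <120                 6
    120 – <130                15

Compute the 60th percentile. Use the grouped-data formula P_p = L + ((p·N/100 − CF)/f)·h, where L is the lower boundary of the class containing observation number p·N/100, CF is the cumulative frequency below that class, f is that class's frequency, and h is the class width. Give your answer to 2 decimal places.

N = 51; target position k = 60/100 · 51 = 30.6.
Cumulative frequencies: 20, 30, 36, 51.
Observation 30.6 falls in the class 110 – <120.
L = 110, CF = 30, f = 6, h = 10.
P60 = 110 + ((30.6 − 30)/6)·10 = 110 + 1 = 111.

111.00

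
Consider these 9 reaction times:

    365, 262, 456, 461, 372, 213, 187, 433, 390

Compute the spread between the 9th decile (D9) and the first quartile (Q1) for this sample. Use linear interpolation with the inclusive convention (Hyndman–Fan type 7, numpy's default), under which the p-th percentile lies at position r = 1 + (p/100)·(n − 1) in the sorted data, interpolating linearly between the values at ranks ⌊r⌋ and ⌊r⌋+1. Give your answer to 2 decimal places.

195.00

Sorted: 187, 213, 262, 365, 372, 390, 433, 456, 461.
n = 9.
P25: r = 3 (integer) → 262.
P90: r = 8.2; ranks 8–9 are 456, 461; interpolating gives 457.
Difference: 457 − 262 = 195.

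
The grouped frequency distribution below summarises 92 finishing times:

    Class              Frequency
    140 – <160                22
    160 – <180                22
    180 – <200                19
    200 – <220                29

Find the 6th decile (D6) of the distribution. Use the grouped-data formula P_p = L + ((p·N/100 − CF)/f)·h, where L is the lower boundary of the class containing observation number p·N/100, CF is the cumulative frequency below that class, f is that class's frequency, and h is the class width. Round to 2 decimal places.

N = 92; target position k = 60/100 · 92 = 55.2.
Cumulative frequencies: 22, 44, 63, 92.
Observation 55.2 falls in the class 180 – <200.
L = 180, CF = 44, f = 19, h = 20.
P60 = 180 + ((55.2 − 44)/19)·20 = 180 + 11.7895 = 191.789.

191.79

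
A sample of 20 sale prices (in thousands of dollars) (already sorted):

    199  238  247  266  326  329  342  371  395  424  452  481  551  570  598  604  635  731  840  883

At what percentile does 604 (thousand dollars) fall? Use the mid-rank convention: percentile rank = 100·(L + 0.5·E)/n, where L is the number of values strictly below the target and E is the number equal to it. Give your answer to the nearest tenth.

Count below 604: L = 15; count equal: E = 1; n = 20.
Percentile rank = 100·(15 + 0.5·1)/20 = 100·15.5/20 = 77.5.

77.5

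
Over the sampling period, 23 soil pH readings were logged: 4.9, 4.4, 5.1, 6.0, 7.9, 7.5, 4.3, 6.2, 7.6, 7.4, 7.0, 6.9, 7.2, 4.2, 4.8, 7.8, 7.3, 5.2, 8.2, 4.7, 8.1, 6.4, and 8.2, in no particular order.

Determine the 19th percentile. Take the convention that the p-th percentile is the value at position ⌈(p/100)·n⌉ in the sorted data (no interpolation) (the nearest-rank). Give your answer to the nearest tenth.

Sorted: 4.2, 4.3, 4.4, 4.7, 4.8, 4.9, 5.1, 5.2, 6.0, 6.2, 6.4, 6.9, 7.0, 7.2, 7.3, 7.4, 7.5, 7.6, 7.8, 7.9, 8.1, 8.2, 8.2.
n = 23.
Position = ⌈19/100 · 23⌉ = ⌈4.37⌉ = 5.
The value at rank 5 is 4.8.

4.8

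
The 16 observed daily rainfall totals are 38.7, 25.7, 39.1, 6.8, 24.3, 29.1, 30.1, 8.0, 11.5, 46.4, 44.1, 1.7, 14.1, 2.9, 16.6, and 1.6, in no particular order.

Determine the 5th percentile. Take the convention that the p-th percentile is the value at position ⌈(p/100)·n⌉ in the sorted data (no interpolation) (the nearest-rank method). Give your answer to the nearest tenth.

1.6

Sorted: 1.6, 1.7, 2.9, 6.8, 8.0, 11.5, 14.1, 16.6, 24.3, 25.7, 29.1, 30.1, 38.7, 39.1, 44.1, 46.4.
n = 16.
Position = ⌈5/100 · 16⌉ = ⌈0.8⌉ = 1.
The value at rank 1 is 1.6.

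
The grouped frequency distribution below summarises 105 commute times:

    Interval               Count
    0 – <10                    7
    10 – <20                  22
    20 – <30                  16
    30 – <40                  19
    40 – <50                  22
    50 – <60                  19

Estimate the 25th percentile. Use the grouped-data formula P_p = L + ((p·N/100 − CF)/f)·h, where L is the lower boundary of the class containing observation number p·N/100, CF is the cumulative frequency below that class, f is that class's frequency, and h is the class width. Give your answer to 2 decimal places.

18.75

N = 105; target position k = 25/100 · 105 = 26.25.
Cumulative frequencies: 7, 29, 45, 64, 86, 105.
Observation 26.25 falls in the class 10 – <20.
L = 10, CF = 7, f = 22, h = 10.
P25 = 10 + ((26.25 − 7)/22)·10 = 10 + 8.75 = 18.75.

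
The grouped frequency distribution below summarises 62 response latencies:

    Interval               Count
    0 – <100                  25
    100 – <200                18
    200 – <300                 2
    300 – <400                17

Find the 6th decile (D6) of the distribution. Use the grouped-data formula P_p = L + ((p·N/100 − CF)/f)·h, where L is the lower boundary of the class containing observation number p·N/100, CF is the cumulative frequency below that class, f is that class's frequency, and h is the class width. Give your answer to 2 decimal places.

N = 62; target position k = 60/100 · 62 = 37.2.
Cumulative frequencies: 25, 43, 45, 62.
Observation 37.2 falls in the class 100 – <200.
L = 100, CF = 25, f = 18, h = 100.
P60 = 100 + ((37.2 − 25)/18)·100 = 100 + 67.7778 = 167.778.

167.78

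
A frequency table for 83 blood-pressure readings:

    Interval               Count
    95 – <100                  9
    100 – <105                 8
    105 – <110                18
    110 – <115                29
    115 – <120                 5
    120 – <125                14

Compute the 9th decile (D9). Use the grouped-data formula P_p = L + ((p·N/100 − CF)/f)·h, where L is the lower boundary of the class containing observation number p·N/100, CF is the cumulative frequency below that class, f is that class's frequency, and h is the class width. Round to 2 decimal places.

N = 83; target position k = 90/100 · 83 = 74.7.
Cumulative frequencies: 9, 17, 35, 64, 69, 83.
Observation 74.7 falls in the class 120 – <125.
L = 120, CF = 69, f = 14, h = 5.
P90 = 120 + ((74.7 − 69)/14)·5 = 120 + 2.03571 = 122.036.

122.04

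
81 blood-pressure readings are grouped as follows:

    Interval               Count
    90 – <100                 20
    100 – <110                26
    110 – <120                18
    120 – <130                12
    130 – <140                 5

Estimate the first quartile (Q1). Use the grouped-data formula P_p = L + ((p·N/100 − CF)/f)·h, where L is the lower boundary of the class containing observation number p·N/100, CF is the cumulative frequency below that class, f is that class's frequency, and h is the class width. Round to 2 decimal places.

N = 81; target position k = 25/100 · 81 = 20.25.
Cumulative frequencies: 20, 46, 64, 76, 81.
Observation 20.25 falls in the class 100 – <110.
L = 100, CF = 20, f = 26, h = 10.
P25 = 100 + ((20.25 − 20)/26)·10 = 100 + 0.0961538 = 100.096.

100.10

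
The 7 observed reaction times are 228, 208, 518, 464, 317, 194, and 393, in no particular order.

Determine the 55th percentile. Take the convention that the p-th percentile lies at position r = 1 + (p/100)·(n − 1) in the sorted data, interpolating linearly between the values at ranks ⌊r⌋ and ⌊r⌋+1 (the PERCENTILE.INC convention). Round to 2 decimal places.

Sorted: 194, 208, 228, 317, 393, 464, 518.
n = 7.
r = 1 + (55/100)·(7 − 1) = 1 + 3.3 = 4.3.
Rank 4 is 317 and rank 5 is 393.
Interpolate: 317 + 0.3·(393 − 317) = 317 + 0.3·76 = 339.8.

339.80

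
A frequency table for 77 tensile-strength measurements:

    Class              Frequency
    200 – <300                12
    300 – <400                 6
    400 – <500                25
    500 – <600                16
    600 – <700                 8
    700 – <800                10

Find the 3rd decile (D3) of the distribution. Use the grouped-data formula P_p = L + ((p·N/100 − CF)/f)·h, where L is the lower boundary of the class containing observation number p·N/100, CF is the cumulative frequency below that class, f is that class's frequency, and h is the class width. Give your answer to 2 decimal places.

N = 77; target position k = 30/100 · 77 = 23.1.
Cumulative frequencies: 12, 18, 43, 59, 67, 77.
Observation 23.1 falls in the class 400 – <500.
L = 400, CF = 18, f = 25, h = 100.
P30 = 400 + ((23.1 − 18)/25)·100 = 400 + 20.4 = 420.4.

420.40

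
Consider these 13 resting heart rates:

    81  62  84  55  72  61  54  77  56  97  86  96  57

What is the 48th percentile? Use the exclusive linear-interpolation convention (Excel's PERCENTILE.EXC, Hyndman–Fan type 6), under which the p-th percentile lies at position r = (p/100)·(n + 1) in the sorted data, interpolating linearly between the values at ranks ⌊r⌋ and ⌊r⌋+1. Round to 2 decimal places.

Sorted: 54, 55, 56, 57, 61, 62, 72, 77, 81, 84, 86, 96, 97.
n = 13.
r = (48/100)·(13 + 1) = 6.72.
Rank 6 is 62 and rank 7 is 72.
Interpolate: 62 + 0.72·(72 − 62) = 62 + 0.72·10 = 69.2.

69.20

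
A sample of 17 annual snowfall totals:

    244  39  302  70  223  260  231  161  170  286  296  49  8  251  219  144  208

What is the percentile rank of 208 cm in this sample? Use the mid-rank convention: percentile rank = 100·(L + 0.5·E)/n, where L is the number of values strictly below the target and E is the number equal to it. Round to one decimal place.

44.1

Sorted: 8, 39, 49, 70, 144, 161, 170, 208, 219, 223, 231, 244, 251, 260, 286, 296, 302.
Count below 208: L = 7; count equal: E = 1; n = 17.
Percentile rank = 100·(7 + 0.5·1)/17 = 100·7.5/17 = 44.12.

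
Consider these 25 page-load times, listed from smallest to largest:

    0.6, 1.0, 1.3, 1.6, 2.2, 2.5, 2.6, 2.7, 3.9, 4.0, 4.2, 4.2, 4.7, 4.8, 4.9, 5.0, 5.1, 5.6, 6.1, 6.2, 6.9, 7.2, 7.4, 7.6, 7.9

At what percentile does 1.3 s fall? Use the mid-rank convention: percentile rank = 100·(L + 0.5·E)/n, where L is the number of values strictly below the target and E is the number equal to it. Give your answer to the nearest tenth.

Count below 1.3: L = 2; count equal: E = 1; n = 25.
Percentile rank = 100·(2 + 0.5·1)/25 = 100·2.5/25 = 10.

10.0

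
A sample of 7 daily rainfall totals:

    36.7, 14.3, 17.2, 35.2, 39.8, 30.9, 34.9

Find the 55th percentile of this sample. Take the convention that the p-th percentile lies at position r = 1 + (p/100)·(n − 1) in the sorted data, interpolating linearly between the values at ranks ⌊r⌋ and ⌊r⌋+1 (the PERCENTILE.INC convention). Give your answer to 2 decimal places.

Sorted: 14.3, 17.2, 30.9, 34.9, 35.2, 36.7, 39.8.
n = 7.
r = 1 + (55/100)·(7 − 1) = 1 + 3.3 = 4.3.
Rank 4 is 34.9 and rank 5 is 35.2.
Interpolate: 34.9 + 0.3·(35.2 − 34.9) = 34.9 + 0.3·0.3 = 34.99.

34.99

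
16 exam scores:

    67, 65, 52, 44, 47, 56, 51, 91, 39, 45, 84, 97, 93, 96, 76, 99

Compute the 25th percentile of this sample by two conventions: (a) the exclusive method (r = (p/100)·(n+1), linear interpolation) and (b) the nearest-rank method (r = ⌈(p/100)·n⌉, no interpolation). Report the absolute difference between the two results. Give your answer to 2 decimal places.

1.00

Sorted: 39, 44, 45, 47, 51, 52, 56, 65, 67, 76, 84, 91, 93, 96, 97, 99.
n = 16.
(a) r = 4.25; between ranks 4 (47) and 5 (51): 48.
(b) the nearest-rank method: rank 4 → 47.
|48 − 47| = 1.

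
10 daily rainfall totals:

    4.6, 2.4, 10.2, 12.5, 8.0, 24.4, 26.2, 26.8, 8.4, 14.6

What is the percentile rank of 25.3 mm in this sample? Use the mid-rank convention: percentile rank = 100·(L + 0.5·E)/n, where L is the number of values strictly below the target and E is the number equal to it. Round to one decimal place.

Sorted: 2.4, 4.6, 8.0, 8.4, 10.2, 12.5, 14.6, 24.4, 26.2, 26.8.
Count below 25.3: L = 8; count equal: E = 0; n = 10.
Percentile rank = 100·(8 + 0.5·0)/10 = 100·8/10 = 80.

80.0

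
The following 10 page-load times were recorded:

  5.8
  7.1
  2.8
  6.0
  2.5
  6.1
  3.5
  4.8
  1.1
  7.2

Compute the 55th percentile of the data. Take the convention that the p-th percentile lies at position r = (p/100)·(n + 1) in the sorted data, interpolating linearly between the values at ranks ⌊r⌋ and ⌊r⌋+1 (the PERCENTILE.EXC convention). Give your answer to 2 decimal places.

Sorted: 1.1, 2.5, 2.8, 3.5, 4.8, 5.8, 6.0, 6.1, 7.1, 7.2.
n = 10.
r = (55/100)·(10 + 1) = 6.05.
Rank 6 is 5.8 and rank 7 is 6.0.
Interpolate: 5.8 + 0.05·(6.0 − 5.8) = 5.8 + 0.05·0.2 = 5.81.

5.81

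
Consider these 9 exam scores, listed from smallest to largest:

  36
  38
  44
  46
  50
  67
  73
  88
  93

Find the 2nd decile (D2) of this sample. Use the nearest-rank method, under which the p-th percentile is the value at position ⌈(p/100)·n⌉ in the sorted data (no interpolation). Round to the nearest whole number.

38

n = 9.
Position = ⌈20/100 · 9⌉ = ⌈1.8⌉ = 2.
The value at rank 2 is 38.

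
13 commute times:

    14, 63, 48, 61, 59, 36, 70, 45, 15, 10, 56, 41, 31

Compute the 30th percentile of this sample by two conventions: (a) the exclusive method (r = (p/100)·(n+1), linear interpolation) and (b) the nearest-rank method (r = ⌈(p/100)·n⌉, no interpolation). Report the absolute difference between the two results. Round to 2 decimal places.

Sorted: 10, 14, 15, 31, 36, 41, 45, 48, 56, 59, 61, 63, 70.
n = 13.
(a) r = 4.2; between ranks 4 (31) and 5 (36): 32.
(b) the nearest-rank method: rank 4 → 31.
|32 − 31| = 1.

1.00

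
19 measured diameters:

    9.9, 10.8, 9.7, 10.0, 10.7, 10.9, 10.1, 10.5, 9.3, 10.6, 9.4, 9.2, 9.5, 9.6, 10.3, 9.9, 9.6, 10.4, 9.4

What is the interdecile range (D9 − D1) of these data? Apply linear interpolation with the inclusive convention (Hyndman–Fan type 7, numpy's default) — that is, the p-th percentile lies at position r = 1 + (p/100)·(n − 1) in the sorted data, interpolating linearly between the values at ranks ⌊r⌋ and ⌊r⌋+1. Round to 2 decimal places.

1.34

Sorted: 9.2, 9.3, 9.4, 9.4, 9.5, 9.6, 9.6, 9.7, 9.9, 9.9, 10.0, 10.1, 10.3, 10.4, 10.5, 10.6, 10.7, 10.8, 10.9.
n = 19.
P10: r = 2.8; ranks 2–3 are 9.3, 9.4; interpolating gives 9.38.
P90: r = 17.2; ranks 17–18 are 10.7, 10.8; interpolating gives 10.72.
Difference: 10.72 − 9.38 = 1.34.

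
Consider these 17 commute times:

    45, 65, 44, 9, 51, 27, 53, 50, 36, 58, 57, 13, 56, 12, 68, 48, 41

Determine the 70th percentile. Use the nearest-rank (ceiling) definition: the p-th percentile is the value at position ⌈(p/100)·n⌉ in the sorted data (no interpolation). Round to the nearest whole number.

Sorted: 9, 12, 13, 27, 36, 41, 44, 45, 48, 50, 51, 53, 56, 57, 58, 65, 68.
n = 17.
Position = ⌈70/100 · 17⌉ = ⌈11.9⌉ = 12.
The value at rank 12 is 53.

53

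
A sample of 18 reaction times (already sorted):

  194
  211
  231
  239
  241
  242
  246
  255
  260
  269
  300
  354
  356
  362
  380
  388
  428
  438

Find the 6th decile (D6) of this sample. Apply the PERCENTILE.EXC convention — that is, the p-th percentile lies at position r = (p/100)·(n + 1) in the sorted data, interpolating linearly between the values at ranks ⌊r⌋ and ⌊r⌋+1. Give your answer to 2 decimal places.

n = 18.
r = (60/100)·(18 + 1) = 11.4.
Rank 11 is 300 and rank 12 is 354.
Interpolate: 300 + 0.4·(354 − 300) = 300 + 0.4·54 = 321.6.

321.60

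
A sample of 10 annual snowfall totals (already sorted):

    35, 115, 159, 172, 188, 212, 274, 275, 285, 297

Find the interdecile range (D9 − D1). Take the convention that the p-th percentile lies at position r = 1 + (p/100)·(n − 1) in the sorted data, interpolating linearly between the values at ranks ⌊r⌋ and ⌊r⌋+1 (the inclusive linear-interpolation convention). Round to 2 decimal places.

179.20

n = 10.
P10: r = 1.9; ranks 1–2 are 35, 115; interpolating gives 107.
P90: r = 9.1; ranks 9–10 are 285, 297; interpolating gives 286.2.
Difference: 286.2 − 107 = 179.2.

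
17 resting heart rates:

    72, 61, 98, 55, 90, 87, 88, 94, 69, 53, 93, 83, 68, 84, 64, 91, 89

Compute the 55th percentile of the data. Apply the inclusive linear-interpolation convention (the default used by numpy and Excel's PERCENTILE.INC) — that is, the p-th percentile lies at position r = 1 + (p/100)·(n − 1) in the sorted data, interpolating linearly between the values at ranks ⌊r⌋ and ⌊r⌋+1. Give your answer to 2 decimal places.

Sorted: 53, 55, 61, 64, 68, 69, 72, 83, 84, 87, 88, 89, 90, 91, 93, 94, 98.
n = 17.
r = 1 + (55/100)·(17 − 1) = 1 + 8.8 = 9.8.
Rank 9 is 84 and rank 10 is 87.
Interpolate: 84 + 0.8·(87 − 84) = 84 + 0.8·3 = 86.4.

86.40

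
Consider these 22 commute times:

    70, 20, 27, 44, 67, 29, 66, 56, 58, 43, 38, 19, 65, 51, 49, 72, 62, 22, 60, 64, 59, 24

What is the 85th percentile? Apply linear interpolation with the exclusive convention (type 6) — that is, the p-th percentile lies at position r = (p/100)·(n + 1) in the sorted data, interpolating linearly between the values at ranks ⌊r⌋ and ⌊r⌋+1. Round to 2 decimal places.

Sorted: 19, 20, 22, 24, 27, 29, 38, 43, 44, 49, 51, 56, 58, 59, 60, 62, 64, 65, 66, 67, 70, 72.
n = 22.
r = (85/100)·(22 + 1) = 19.55.
Rank 19 is 66 and rank 20 is 67.
Interpolate: 66 + 0.55·(67 − 66) = 66 + 0.55·1 = 66.55.

66.55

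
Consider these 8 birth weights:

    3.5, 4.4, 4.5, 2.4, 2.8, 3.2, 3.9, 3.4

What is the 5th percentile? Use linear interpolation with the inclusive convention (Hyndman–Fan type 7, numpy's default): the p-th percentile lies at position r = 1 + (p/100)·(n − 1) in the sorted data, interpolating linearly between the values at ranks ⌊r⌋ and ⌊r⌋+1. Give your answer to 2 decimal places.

2.54

Sorted: 2.4, 2.8, 3.2, 3.4, 3.5, 3.9, 4.4, 4.5.
n = 8.
r = 1 + (5/100)·(8 − 1) = 1 + 0.35 = 1.35.
Rank 1 is 2.4 and rank 2 is 2.8.
Interpolate: 2.4 + 0.35·(2.8 − 2.4) = 2.4 + 0.35·0.4 = 2.54.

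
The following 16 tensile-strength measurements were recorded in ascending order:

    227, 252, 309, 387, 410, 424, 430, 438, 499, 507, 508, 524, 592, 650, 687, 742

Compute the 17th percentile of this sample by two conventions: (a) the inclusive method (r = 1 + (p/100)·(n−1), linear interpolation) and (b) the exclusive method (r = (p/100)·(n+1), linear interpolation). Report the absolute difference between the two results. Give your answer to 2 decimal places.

49.17

n = 16.
(a) r = 3.55; between ranks 3 (309) and 4 (387): 351.9.
(b) r = 2.89; between ranks 2 (252) and 3 (309): 302.73.
|351.9 − 302.73| = 49.17.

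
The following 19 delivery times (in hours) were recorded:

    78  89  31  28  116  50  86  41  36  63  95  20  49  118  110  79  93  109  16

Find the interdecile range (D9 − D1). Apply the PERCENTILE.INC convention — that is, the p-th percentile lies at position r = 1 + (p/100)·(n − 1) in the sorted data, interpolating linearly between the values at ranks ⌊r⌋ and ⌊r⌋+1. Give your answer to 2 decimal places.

84.80

Sorted: 16, 20, 28, 31, 36, 41, 49, 50, 63, 78, 79, 86, 89, 93, 95, 109, 110, 116, 118.
n = 19.
P10: r = 2.8; ranks 2–3 are 20, 28; interpolating gives 26.4.
P90: r = 17.2; ranks 17–18 are 110, 116; interpolating gives 111.2.
Difference: 111.2 − 26.4 = 84.8.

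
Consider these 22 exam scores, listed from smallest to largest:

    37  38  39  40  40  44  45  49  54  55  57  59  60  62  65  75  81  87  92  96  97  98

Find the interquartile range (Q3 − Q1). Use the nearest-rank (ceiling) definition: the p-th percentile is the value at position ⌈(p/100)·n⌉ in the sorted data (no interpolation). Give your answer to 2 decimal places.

37.00

n = 22.
P25: rank ⌈25/100·22⌉ = 6 → 44.
P75: rank ⌈75/100·22⌉ = 17 → 81.
Difference: 81 − 44 = 37.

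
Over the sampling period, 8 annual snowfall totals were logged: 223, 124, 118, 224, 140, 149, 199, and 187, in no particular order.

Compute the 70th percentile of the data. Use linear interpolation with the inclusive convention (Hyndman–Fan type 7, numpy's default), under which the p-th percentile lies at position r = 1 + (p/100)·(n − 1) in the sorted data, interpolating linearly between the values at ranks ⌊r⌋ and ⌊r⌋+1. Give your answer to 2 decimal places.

197.80

Sorted: 118, 124, 140, 149, 187, 199, 223, 224.
n = 8.
r = 1 + (70/100)·(8 − 1) = 1 + 4.9 = 5.9.
Rank 5 is 187 and rank 6 is 199.
Interpolate: 187 + 0.9·(199 − 187) = 187 + 0.9·12 = 197.8.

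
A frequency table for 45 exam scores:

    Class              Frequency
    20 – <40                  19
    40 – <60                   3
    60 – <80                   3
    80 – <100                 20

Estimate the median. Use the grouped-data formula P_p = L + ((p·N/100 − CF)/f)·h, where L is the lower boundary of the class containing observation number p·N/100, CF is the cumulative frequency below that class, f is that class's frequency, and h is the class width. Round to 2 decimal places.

63.33

N = 45; target position k = 50/100 · 45 = 22.5.
Cumulative frequencies: 19, 22, 25, 45.
Observation 22.5 falls in the class 60 – <80.
L = 60, CF = 22, f = 3, h = 20.
P50 = 60 + ((22.5 − 22)/3)·20 = 60 + 3.33333 = 63.3333.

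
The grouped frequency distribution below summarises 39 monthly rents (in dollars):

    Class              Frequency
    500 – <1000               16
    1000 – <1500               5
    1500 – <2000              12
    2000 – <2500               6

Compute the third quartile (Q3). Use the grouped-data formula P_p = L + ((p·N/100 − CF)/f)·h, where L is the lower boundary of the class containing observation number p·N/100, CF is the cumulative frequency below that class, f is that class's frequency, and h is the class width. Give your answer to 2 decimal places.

1843.75

N = 39; target position k = 75/100 · 39 = 29.25.
Cumulative frequencies: 16, 21, 33, 39.
Observation 29.25 falls in the class 1500 – <2000.
L = 1500, CF = 21, f = 12, h = 500.
P75 = 1500 + ((29.25 − 21)/12)·500 = 1500 + 343.75 = 1843.75.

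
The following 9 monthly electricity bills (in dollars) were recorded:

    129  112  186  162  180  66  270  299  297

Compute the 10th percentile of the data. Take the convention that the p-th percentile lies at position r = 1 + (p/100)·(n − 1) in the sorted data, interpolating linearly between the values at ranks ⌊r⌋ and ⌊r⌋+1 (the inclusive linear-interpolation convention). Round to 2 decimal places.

102.80

Sorted: 66, 112, 129, 162, 180, 186, 270, 297, 299.
n = 9.
r = 1 + (10/100)·(9 − 1) = 1 + 0.8 = 1.8.
Rank 1 is 66 and rank 2 is 112.
Interpolate: 66 + 0.8·(112 − 66) = 66 + 0.8·46 = 102.8.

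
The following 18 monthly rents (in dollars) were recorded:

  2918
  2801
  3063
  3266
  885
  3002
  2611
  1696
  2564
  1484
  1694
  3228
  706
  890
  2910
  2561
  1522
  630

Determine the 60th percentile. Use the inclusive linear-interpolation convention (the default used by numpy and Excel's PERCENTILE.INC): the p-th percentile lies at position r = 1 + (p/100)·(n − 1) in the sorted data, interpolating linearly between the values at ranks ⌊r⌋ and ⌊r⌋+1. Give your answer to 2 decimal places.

Sorted: 630, 706, 885, 890, 1484, 1522, 1694, 1696, 2561, 2564, 2611, 2801, 2910, 2918, 3002, 3063, 3228, 3266.
n = 18.
r = 1 + (60/100)·(18 − 1) = 1 + 10.2 = 11.2.
Rank 11 is 2611 and rank 12 is 2801.
Interpolate: 2611 + 0.2·(2801 − 2611) = 2611 + 0.2·190 = 2649.

2649.00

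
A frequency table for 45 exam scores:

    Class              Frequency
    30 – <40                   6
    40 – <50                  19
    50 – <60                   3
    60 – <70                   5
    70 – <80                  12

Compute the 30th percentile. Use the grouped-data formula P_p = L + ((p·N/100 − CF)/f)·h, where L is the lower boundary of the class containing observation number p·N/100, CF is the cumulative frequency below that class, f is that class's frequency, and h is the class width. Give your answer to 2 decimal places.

N = 45; target position k = 30/100 · 45 = 13.5.
Cumulative frequencies: 6, 25, 28, 33, 45.
Observation 13.5 falls in the class 40 – <50.
L = 40, CF = 6, f = 19, h = 10.
P30 = 40 + ((13.5 − 6)/19)·10 = 40 + 3.94737 = 43.9474.

43.95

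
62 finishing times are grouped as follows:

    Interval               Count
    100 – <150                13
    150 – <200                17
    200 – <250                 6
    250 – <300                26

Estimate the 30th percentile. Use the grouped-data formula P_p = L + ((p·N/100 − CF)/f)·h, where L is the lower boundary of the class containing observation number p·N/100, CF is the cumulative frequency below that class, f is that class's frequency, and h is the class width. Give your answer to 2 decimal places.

N = 62; target position k = 30/100 · 62 = 18.6.
Cumulative frequencies: 13, 30, 36, 62.
Observation 18.6 falls in the class 150 – <200.
L = 150, CF = 13, f = 17, h = 50.
P30 = 150 + ((18.6 − 13)/17)·50 = 150 + 16.4706 = 166.471.

166.47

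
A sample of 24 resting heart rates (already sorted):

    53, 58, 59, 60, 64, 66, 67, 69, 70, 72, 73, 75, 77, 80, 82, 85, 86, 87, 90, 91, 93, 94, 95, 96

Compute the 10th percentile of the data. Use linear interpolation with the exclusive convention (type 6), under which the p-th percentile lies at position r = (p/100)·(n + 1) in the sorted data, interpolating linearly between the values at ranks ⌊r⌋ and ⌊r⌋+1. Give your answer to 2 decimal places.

n = 24.
r = (10/100)·(24 + 1) = 2.5.
Rank 2 is 58 and rank 3 is 59.
Interpolate: 58 + 0.5·(59 − 58) = 58 + 0.5·1 = 58.5.

58.50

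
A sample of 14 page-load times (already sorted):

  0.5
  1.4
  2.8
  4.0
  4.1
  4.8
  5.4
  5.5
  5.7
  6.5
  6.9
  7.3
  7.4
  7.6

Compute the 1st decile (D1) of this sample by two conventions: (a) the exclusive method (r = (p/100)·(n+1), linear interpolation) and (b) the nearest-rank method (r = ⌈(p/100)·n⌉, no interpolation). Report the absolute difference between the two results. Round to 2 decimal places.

0.45

n = 14.
(a) r = 1.5; between ranks 1 (0.5) and 2 (1.4): 0.95.
(b) the nearest-rank method: rank 2 → 1.4.
|0.95 − 1.4| = 0.45.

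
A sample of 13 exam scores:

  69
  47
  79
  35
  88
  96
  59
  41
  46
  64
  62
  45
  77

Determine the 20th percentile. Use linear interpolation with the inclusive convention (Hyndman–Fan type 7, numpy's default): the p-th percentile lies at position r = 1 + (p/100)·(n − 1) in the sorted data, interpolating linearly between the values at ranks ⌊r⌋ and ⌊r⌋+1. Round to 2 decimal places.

45.40

Sorted: 35, 41, 45, 46, 47, 59, 62, 64, 69, 77, 79, 88, 96.
n = 13.
r = 1 + (20/100)·(13 − 1) = 1 + 2.4 = 3.4.
Rank 3 is 45 and rank 4 is 46.
Interpolate: 45 + 0.4·(46 − 45) = 45 + 0.4·1 = 45.4.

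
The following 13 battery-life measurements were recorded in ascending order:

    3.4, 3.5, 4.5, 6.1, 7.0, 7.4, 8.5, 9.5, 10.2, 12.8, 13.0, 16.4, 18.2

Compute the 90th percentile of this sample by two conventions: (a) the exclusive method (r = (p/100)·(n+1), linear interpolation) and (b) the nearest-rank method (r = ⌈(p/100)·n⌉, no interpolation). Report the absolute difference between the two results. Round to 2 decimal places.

1.08

n = 13.
(a) r = 12.6; between ranks 12 (16.4) and 13 (18.2): 17.48.
(b) the nearest-rank method: rank 12 → 16.4.
|17.48 − 16.4| = 1.08.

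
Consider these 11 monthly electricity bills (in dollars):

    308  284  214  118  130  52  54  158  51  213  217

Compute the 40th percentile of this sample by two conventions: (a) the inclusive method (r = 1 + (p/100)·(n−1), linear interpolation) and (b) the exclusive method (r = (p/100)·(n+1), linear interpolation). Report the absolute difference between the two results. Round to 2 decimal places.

2.40

Sorted: 51, 52, 54, 118, 130, 158, 213, 214, 217, 284, 308.
n = 11.
(a) r = 5 → value at rank 5 = 130.
(b) r = 4.8; between ranks 4 (118) and 5 (130): 127.6.
|130 − 127.6| = 2.4.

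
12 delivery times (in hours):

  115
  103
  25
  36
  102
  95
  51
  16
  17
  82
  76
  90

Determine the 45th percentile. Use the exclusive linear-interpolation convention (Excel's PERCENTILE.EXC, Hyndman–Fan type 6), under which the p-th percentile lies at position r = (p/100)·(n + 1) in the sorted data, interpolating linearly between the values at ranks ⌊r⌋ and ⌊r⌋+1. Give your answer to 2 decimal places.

72.25

Sorted: 16, 17, 25, 36, 51, 76, 82, 90, 95, 102, 103, 115.
n = 12.
r = (45/100)·(12 + 1) = 5.85.
Rank 5 is 51 and rank 6 is 76.
Interpolate: 51 + 0.85·(76 − 51) = 51 + 0.85·25 = 72.25.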